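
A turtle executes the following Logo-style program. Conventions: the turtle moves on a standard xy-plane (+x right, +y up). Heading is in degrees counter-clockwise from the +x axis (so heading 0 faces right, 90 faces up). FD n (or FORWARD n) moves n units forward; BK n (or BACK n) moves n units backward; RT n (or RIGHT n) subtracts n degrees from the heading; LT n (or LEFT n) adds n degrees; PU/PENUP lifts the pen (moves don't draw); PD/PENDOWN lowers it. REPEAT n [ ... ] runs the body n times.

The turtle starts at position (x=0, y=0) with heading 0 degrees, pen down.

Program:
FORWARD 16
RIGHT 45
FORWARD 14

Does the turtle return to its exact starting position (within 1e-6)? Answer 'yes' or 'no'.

Executing turtle program step by step:
Start: pos=(0,0), heading=0, pen down
FD 16: (0,0) -> (16,0) [heading=0, draw]
RT 45: heading 0 -> 315
FD 14: (16,0) -> (25.899,-9.899) [heading=315, draw]
Final: pos=(25.899,-9.899), heading=315, 2 segment(s) drawn

Start position: (0, 0)
Final position: (25.899, -9.899)
Distance = 27.727; >= 1e-6 -> NOT closed

Answer: no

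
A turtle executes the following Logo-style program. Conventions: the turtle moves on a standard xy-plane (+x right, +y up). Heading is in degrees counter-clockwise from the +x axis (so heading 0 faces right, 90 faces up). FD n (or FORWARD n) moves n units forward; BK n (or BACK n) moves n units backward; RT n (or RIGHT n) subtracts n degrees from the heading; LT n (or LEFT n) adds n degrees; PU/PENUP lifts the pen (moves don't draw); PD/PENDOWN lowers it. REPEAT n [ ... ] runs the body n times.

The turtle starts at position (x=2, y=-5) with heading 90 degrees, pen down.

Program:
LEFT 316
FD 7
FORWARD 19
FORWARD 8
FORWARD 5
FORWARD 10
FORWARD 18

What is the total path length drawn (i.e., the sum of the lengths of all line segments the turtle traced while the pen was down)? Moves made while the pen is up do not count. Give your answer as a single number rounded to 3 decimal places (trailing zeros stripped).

Answer: 67

Derivation:
Executing turtle program step by step:
Start: pos=(2,-5), heading=90, pen down
LT 316: heading 90 -> 46
FD 7: (2,-5) -> (6.863,0.035) [heading=46, draw]
FD 19: (6.863,0.035) -> (20.061,13.703) [heading=46, draw]
FD 8: (20.061,13.703) -> (25.618,19.458) [heading=46, draw]
FD 5: (25.618,19.458) -> (29.092,23.054) [heading=46, draw]
FD 10: (29.092,23.054) -> (36.038,30.248) [heading=46, draw]
FD 18: (36.038,30.248) -> (48.542,43.196) [heading=46, draw]
Final: pos=(48.542,43.196), heading=46, 6 segment(s) drawn

Segment lengths:
  seg 1: (2,-5) -> (6.863,0.035), length = 7
  seg 2: (6.863,0.035) -> (20.061,13.703), length = 19
  seg 3: (20.061,13.703) -> (25.618,19.458), length = 8
  seg 4: (25.618,19.458) -> (29.092,23.054), length = 5
  seg 5: (29.092,23.054) -> (36.038,30.248), length = 10
  seg 6: (36.038,30.248) -> (48.542,43.196), length = 18
Total = 67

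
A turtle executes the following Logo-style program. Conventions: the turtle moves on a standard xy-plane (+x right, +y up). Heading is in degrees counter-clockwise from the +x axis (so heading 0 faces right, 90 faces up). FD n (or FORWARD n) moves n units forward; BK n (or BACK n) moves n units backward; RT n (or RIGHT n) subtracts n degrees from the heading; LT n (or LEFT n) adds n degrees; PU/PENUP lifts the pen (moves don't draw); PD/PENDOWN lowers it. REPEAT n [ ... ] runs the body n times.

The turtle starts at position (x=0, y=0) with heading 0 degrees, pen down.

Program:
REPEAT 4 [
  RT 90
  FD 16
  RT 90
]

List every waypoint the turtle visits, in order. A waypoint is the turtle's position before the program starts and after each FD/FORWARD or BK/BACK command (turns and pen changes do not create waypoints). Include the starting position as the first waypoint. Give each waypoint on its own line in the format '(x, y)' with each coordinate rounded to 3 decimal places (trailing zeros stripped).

Answer: (0, 0)
(0, -16)
(0, 0)
(0, -16)
(0, 0)

Derivation:
Executing turtle program step by step:
Start: pos=(0,0), heading=0, pen down
REPEAT 4 [
  -- iteration 1/4 --
  RT 90: heading 0 -> 270
  FD 16: (0,0) -> (0,-16) [heading=270, draw]
  RT 90: heading 270 -> 180
  -- iteration 2/4 --
  RT 90: heading 180 -> 90
  FD 16: (0,-16) -> (0,0) [heading=90, draw]
  RT 90: heading 90 -> 0
  -- iteration 3/4 --
  RT 90: heading 0 -> 270
  FD 16: (0,0) -> (0,-16) [heading=270, draw]
  RT 90: heading 270 -> 180
  -- iteration 4/4 --
  RT 90: heading 180 -> 90
  FD 16: (0,-16) -> (0,0) [heading=90, draw]
  RT 90: heading 90 -> 0
]
Final: pos=(0,0), heading=0, 4 segment(s) drawn
Waypoints (5 total):
(0, 0)
(0, -16)
(0, 0)
(0, -16)
(0, 0)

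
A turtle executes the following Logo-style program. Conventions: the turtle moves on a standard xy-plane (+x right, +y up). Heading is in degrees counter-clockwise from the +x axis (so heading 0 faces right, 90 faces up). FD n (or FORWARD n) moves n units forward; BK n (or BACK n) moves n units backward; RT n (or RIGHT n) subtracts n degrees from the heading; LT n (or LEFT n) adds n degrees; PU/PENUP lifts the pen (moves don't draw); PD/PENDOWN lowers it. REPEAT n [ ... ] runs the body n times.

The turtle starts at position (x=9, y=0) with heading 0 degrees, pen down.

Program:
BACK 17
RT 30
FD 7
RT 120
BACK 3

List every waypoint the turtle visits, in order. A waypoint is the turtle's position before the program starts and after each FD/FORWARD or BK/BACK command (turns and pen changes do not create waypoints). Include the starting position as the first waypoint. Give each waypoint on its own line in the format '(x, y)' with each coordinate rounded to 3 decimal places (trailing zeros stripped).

Answer: (9, 0)
(-8, 0)
(-1.938, -3.5)
(0.66, -2)

Derivation:
Executing turtle program step by step:
Start: pos=(9,0), heading=0, pen down
BK 17: (9,0) -> (-8,0) [heading=0, draw]
RT 30: heading 0 -> 330
FD 7: (-8,0) -> (-1.938,-3.5) [heading=330, draw]
RT 120: heading 330 -> 210
BK 3: (-1.938,-3.5) -> (0.66,-2) [heading=210, draw]
Final: pos=(0.66,-2), heading=210, 3 segment(s) drawn
Waypoints (4 total):
(9, 0)
(-8, 0)
(-1.938, -3.5)
(0.66, -2)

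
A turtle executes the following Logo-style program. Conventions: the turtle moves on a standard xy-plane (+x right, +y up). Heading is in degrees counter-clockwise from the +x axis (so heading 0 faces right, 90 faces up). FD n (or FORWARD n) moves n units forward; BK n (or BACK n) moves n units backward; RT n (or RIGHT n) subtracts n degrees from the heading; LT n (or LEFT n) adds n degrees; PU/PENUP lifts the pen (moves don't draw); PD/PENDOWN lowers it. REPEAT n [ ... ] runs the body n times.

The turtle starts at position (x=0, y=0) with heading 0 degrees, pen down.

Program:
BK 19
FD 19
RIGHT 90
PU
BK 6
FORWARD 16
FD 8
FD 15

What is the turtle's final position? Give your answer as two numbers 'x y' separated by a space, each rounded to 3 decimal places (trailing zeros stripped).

Answer: 0 -33

Derivation:
Executing turtle program step by step:
Start: pos=(0,0), heading=0, pen down
BK 19: (0,0) -> (-19,0) [heading=0, draw]
FD 19: (-19,0) -> (0,0) [heading=0, draw]
RT 90: heading 0 -> 270
PU: pen up
BK 6: (0,0) -> (0,6) [heading=270, move]
FD 16: (0,6) -> (0,-10) [heading=270, move]
FD 8: (0,-10) -> (0,-18) [heading=270, move]
FD 15: (0,-18) -> (0,-33) [heading=270, move]
Final: pos=(0,-33), heading=270, 2 segment(s) drawn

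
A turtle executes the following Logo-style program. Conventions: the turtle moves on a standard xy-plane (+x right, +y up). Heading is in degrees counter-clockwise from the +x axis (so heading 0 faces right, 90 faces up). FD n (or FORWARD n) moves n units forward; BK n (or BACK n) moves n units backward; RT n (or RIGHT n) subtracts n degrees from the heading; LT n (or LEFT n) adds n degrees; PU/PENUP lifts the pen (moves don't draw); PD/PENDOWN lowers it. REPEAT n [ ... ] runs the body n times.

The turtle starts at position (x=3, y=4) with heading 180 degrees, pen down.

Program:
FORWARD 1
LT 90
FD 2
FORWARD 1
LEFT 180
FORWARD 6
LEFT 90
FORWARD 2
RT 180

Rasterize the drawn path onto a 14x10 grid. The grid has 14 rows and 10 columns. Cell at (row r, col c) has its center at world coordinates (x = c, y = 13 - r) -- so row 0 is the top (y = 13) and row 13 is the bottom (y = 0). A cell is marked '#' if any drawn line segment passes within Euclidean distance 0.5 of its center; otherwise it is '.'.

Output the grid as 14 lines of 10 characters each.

Segment 0: (3,4) -> (2,4)
Segment 1: (2,4) -> (2,2)
Segment 2: (2,2) -> (2,1)
Segment 3: (2,1) -> (2,7)
Segment 4: (2,7) -> (0,7)

Answer: ..........
..........
..........
..........
..........
..........
###.......
..#.......
..#.......
..##......
..#.......
..#.......
..#.......
..........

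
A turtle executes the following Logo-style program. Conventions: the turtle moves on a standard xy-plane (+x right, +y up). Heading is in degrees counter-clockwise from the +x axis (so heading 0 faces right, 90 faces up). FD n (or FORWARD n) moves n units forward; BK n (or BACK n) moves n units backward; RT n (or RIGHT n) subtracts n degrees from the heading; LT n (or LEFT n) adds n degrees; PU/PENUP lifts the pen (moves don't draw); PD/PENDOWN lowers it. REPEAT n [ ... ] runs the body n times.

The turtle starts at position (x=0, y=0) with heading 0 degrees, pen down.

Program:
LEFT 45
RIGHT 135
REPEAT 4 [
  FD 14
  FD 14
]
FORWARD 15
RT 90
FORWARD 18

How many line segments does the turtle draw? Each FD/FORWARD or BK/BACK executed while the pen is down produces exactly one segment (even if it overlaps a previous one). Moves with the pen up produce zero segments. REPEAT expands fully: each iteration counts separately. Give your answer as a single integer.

Answer: 10

Derivation:
Executing turtle program step by step:
Start: pos=(0,0), heading=0, pen down
LT 45: heading 0 -> 45
RT 135: heading 45 -> 270
REPEAT 4 [
  -- iteration 1/4 --
  FD 14: (0,0) -> (0,-14) [heading=270, draw]
  FD 14: (0,-14) -> (0,-28) [heading=270, draw]
  -- iteration 2/4 --
  FD 14: (0,-28) -> (0,-42) [heading=270, draw]
  FD 14: (0,-42) -> (0,-56) [heading=270, draw]
  -- iteration 3/4 --
  FD 14: (0,-56) -> (0,-70) [heading=270, draw]
  FD 14: (0,-70) -> (0,-84) [heading=270, draw]
  -- iteration 4/4 --
  FD 14: (0,-84) -> (0,-98) [heading=270, draw]
  FD 14: (0,-98) -> (0,-112) [heading=270, draw]
]
FD 15: (0,-112) -> (0,-127) [heading=270, draw]
RT 90: heading 270 -> 180
FD 18: (0,-127) -> (-18,-127) [heading=180, draw]
Final: pos=(-18,-127), heading=180, 10 segment(s) drawn
Segments drawn: 10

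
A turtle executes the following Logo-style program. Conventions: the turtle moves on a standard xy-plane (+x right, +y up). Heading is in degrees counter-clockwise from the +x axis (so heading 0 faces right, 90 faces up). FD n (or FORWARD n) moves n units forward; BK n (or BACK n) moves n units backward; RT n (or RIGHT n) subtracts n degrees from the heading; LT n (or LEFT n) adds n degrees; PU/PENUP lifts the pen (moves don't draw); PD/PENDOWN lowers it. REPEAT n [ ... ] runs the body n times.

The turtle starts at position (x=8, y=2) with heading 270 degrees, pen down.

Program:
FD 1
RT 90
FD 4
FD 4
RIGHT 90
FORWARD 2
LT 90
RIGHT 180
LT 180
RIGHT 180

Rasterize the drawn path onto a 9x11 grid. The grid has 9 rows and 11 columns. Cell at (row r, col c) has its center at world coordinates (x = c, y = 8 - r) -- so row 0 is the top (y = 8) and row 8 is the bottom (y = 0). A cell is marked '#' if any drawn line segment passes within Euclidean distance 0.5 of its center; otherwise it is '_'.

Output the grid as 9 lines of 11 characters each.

Segment 0: (8,2) -> (8,1)
Segment 1: (8,1) -> (4,1)
Segment 2: (4,1) -> (0,1)
Segment 3: (0,1) -> (0,3)

Answer: ___________
___________
___________
___________
___________
#__________
#_______#__
#########__
___________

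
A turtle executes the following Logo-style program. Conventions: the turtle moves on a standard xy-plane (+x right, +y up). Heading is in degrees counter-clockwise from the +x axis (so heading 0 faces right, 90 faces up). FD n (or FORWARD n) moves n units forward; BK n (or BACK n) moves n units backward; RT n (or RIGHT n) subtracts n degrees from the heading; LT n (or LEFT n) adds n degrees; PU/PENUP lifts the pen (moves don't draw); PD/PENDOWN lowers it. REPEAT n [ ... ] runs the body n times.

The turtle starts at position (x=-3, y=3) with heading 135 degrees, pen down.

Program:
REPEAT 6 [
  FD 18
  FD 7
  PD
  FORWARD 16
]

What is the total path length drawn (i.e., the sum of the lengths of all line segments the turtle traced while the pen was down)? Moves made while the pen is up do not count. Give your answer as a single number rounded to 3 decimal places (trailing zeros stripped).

Executing turtle program step by step:
Start: pos=(-3,3), heading=135, pen down
REPEAT 6 [
  -- iteration 1/6 --
  FD 18: (-3,3) -> (-15.728,15.728) [heading=135, draw]
  FD 7: (-15.728,15.728) -> (-20.678,20.678) [heading=135, draw]
  PD: pen down
  FD 16: (-20.678,20.678) -> (-31.991,31.991) [heading=135, draw]
  -- iteration 2/6 --
  FD 18: (-31.991,31.991) -> (-44.719,44.719) [heading=135, draw]
  FD 7: (-44.719,44.719) -> (-49.669,49.669) [heading=135, draw]
  PD: pen down
  FD 16: (-49.669,49.669) -> (-60.983,60.983) [heading=135, draw]
  -- iteration 3/6 --
  FD 18: (-60.983,60.983) -> (-73.711,73.711) [heading=135, draw]
  FD 7: (-73.711,73.711) -> (-78.66,78.66) [heading=135, draw]
  PD: pen down
  FD 16: (-78.66,78.66) -> (-89.974,89.974) [heading=135, draw]
  -- iteration 4/6 --
  FD 18: (-89.974,89.974) -> (-102.702,102.702) [heading=135, draw]
  FD 7: (-102.702,102.702) -> (-107.652,107.652) [heading=135, draw]
  PD: pen down
  FD 16: (-107.652,107.652) -> (-118.966,118.966) [heading=135, draw]
  -- iteration 5/6 --
  FD 18: (-118.966,118.966) -> (-131.693,131.693) [heading=135, draw]
  FD 7: (-131.693,131.693) -> (-136.643,136.643) [heading=135, draw]
  PD: pen down
  FD 16: (-136.643,136.643) -> (-147.957,147.957) [heading=135, draw]
  -- iteration 6/6 --
  FD 18: (-147.957,147.957) -> (-160.685,160.685) [heading=135, draw]
  FD 7: (-160.685,160.685) -> (-165.635,165.635) [heading=135, draw]
  PD: pen down
  FD 16: (-165.635,165.635) -> (-176.948,176.948) [heading=135, draw]
]
Final: pos=(-176.948,176.948), heading=135, 18 segment(s) drawn

Segment lengths:
  seg 1: (-3,3) -> (-15.728,15.728), length = 18
  seg 2: (-15.728,15.728) -> (-20.678,20.678), length = 7
  seg 3: (-20.678,20.678) -> (-31.991,31.991), length = 16
  seg 4: (-31.991,31.991) -> (-44.719,44.719), length = 18
  seg 5: (-44.719,44.719) -> (-49.669,49.669), length = 7
  seg 6: (-49.669,49.669) -> (-60.983,60.983), length = 16
  seg 7: (-60.983,60.983) -> (-73.711,73.711), length = 18
  seg 8: (-73.711,73.711) -> (-78.66,78.66), length = 7
  seg 9: (-78.66,78.66) -> (-89.974,89.974), length = 16
  seg 10: (-89.974,89.974) -> (-102.702,102.702), length = 18
  seg 11: (-102.702,102.702) -> (-107.652,107.652), length = 7
  seg 12: (-107.652,107.652) -> (-118.966,118.966), length = 16
  seg 13: (-118.966,118.966) -> (-131.693,131.693), length = 18
  seg 14: (-131.693,131.693) -> (-136.643,136.643), length = 7
  seg 15: (-136.643,136.643) -> (-147.957,147.957), length = 16
  seg 16: (-147.957,147.957) -> (-160.685,160.685), length = 18
  seg 17: (-160.685,160.685) -> (-165.635,165.635), length = 7
  seg 18: (-165.635,165.635) -> (-176.948,176.948), length = 16
Total = 246

Answer: 246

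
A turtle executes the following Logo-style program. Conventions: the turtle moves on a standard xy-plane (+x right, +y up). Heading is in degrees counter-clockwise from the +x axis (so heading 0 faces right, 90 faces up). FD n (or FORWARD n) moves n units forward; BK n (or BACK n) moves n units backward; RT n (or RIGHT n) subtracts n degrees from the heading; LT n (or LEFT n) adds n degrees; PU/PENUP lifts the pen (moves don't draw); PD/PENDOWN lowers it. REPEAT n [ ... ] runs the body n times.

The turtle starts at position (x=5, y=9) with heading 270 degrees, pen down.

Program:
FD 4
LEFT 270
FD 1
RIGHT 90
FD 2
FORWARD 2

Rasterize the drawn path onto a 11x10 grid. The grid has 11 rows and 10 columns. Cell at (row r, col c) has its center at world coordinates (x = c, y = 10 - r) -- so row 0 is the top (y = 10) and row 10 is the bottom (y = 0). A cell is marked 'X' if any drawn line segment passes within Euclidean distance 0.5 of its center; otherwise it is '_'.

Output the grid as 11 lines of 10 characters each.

Segment 0: (5,9) -> (5,5)
Segment 1: (5,5) -> (4,5)
Segment 2: (4,5) -> (4,7)
Segment 3: (4,7) -> (4,9)

Answer: __________
____XX____
____XX____
____XX____
____XX____
____XX____
__________
__________
__________
__________
__________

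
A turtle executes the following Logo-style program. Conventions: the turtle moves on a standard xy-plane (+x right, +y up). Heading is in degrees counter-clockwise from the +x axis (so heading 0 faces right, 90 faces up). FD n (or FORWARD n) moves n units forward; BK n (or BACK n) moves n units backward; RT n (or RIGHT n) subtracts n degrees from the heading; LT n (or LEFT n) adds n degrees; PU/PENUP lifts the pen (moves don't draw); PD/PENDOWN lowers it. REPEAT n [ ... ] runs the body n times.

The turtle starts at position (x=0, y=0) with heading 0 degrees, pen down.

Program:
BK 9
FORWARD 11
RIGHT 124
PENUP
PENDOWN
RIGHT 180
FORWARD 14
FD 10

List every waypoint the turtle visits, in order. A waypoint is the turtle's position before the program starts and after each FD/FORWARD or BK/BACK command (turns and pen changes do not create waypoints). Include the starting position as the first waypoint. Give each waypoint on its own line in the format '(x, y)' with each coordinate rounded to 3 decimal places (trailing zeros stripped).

Answer: (0, 0)
(-9, 0)
(2, 0)
(9.829, 11.607)
(15.421, 19.897)

Derivation:
Executing turtle program step by step:
Start: pos=(0,0), heading=0, pen down
BK 9: (0,0) -> (-9,0) [heading=0, draw]
FD 11: (-9,0) -> (2,0) [heading=0, draw]
RT 124: heading 0 -> 236
PU: pen up
PD: pen down
RT 180: heading 236 -> 56
FD 14: (2,0) -> (9.829,11.607) [heading=56, draw]
FD 10: (9.829,11.607) -> (15.421,19.897) [heading=56, draw]
Final: pos=(15.421,19.897), heading=56, 4 segment(s) drawn
Waypoints (5 total):
(0, 0)
(-9, 0)
(2, 0)
(9.829, 11.607)
(15.421, 19.897)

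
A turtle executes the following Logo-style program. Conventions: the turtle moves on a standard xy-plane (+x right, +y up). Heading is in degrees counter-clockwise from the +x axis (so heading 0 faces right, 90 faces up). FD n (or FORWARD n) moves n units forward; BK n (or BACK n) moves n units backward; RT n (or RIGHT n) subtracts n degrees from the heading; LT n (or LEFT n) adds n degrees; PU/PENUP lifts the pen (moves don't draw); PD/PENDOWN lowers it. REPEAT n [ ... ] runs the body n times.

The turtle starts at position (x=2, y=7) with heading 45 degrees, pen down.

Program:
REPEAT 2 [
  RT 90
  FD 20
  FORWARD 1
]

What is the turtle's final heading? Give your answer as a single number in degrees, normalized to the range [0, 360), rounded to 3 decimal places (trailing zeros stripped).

Executing turtle program step by step:
Start: pos=(2,7), heading=45, pen down
REPEAT 2 [
  -- iteration 1/2 --
  RT 90: heading 45 -> 315
  FD 20: (2,7) -> (16.142,-7.142) [heading=315, draw]
  FD 1: (16.142,-7.142) -> (16.849,-7.849) [heading=315, draw]
  -- iteration 2/2 --
  RT 90: heading 315 -> 225
  FD 20: (16.849,-7.849) -> (2.707,-21.991) [heading=225, draw]
  FD 1: (2.707,-21.991) -> (2,-22.698) [heading=225, draw]
]
Final: pos=(2,-22.698), heading=225, 4 segment(s) drawn

Answer: 225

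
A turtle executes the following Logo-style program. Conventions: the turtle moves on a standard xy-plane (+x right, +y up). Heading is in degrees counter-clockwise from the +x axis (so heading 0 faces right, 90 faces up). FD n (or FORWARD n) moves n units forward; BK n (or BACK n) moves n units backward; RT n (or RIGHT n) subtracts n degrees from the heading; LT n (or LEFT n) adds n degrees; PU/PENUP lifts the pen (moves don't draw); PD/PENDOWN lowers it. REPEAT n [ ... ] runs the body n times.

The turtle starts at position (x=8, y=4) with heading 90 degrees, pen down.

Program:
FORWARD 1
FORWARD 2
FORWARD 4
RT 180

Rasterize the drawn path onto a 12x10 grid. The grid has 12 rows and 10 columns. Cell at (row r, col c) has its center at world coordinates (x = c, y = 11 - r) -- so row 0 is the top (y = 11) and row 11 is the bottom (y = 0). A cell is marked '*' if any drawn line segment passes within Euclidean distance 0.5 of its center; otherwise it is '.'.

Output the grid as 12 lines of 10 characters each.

Segment 0: (8,4) -> (8,5)
Segment 1: (8,5) -> (8,7)
Segment 2: (8,7) -> (8,11)

Answer: ........*.
........*.
........*.
........*.
........*.
........*.
........*.
........*.
..........
..........
..........
..........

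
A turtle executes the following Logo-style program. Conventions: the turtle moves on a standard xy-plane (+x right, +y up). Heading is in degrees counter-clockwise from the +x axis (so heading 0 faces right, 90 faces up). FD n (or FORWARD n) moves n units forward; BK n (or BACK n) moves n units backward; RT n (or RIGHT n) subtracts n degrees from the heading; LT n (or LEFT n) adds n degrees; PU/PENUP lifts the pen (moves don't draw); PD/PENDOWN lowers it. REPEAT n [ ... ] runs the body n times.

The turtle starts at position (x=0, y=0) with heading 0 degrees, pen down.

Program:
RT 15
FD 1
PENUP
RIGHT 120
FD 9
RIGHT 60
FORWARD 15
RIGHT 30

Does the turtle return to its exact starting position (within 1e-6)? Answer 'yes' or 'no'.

Answer: no

Derivation:
Executing turtle program step by step:
Start: pos=(0,0), heading=0, pen down
RT 15: heading 0 -> 345
FD 1: (0,0) -> (0.966,-0.259) [heading=345, draw]
PU: pen up
RT 120: heading 345 -> 225
FD 9: (0.966,-0.259) -> (-5.398,-6.623) [heading=225, move]
RT 60: heading 225 -> 165
FD 15: (-5.398,-6.623) -> (-19.887,-2.74) [heading=165, move]
RT 30: heading 165 -> 135
Final: pos=(-19.887,-2.74), heading=135, 1 segment(s) drawn

Start position: (0, 0)
Final position: (-19.887, -2.74)
Distance = 20.075; >= 1e-6 -> NOT closed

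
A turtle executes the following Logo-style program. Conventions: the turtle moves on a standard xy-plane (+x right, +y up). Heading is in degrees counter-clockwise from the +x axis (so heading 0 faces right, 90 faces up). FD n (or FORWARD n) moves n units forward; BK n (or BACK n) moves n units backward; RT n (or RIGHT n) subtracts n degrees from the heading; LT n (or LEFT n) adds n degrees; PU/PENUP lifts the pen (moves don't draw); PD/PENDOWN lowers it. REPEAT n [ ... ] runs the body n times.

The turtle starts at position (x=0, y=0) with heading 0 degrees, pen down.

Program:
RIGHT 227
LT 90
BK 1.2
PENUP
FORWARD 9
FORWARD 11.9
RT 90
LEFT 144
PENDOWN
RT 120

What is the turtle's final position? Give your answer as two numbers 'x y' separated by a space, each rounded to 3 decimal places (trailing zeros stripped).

Answer: -14.408 -13.435

Derivation:
Executing turtle program step by step:
Start: pos=(0,0), heading=0, pen down
RT 227: heading 0 -> 133
LT 90: heading 133 -> 223
BK 1.2: (0,0) -> (0.878,0.818) [heading=223, draw]
PU: pen up
FD 9: (0.878,0.818) -> (-5.705,-5.32) [heading=223, move]
FD 11.9: (-5.705,-5.32) -> (-14.408,-13.435) [heading=223, move]
RT 90: heading 223 -> 133
LT 144: heading 133 -> 277
PD: pen down
RT 120: heading 277 -> 157
Final: pos=(-14.408,-13.435), heading=157, 1 segment(s) drawn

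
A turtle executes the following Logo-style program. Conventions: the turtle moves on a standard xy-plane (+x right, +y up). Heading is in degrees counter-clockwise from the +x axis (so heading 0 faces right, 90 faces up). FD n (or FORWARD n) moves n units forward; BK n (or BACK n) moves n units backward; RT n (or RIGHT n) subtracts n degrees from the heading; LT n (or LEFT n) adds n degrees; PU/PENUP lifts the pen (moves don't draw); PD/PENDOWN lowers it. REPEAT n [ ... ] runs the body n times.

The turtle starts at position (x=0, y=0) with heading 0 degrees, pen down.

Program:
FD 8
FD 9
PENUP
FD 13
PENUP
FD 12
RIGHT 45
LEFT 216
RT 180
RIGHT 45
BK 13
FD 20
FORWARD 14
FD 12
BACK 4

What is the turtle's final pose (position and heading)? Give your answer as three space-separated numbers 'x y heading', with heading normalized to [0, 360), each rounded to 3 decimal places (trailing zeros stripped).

Answer: 59.046 -23.461 306

Derivation:
Executing turtle program step by step:
Start: pos=(0,0), heading=0, pen down
FD 8: (0,0) -> (8,0) [heading=0, draw]
FD 9: (8,0) -> (17,0) [heading=0, draw]
PU: pen up
FD 13: (17,0) -> (30,0) [heading=0, move]
PU: pen up
FD 12: (30,0) -> (42,0) [heading=0, move]
RT 45: heading 0 -> 315
LT 216: heading 315 -> 171
RT 180: heading 171 -> 351
RT 45: heading 351 -> 306
BK 13: (42,0) -> (34.359,10.517) [heading=306, move]
FD 20: (34.359,10.517) -> (46.114,-5.663) [heading=306, move]
FD 14: (46.114,-5.663) -> (54.343,-16.989) [heading=306, move]
FD 12: (54.343,-16.989) -> (61.397,-26.698) [heading=306, move]
BK 4: (61.397,-26.698) -> (59.046,-23.461) [heading=306, move]
Final: pos=(59.046,-23.461), heading=306, 2 segment(s) drawn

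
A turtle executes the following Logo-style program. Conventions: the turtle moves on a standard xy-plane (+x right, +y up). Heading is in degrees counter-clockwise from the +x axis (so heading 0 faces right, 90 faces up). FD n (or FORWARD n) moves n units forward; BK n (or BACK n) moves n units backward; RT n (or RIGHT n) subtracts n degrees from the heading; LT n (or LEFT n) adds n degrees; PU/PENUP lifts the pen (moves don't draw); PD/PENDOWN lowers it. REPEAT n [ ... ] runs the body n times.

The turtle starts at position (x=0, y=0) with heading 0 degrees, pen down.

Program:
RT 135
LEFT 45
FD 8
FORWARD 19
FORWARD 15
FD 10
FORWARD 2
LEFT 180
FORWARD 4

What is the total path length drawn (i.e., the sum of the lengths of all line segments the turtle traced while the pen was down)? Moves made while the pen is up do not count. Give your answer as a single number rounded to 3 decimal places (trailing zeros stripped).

Executing turtle program step by step:
Start: pos=(0,0), heading=0, pen down
RT 135: heading 0 -> 225
LT 45: heading 225 -> 270
FD 8: (0,0) -> (0,-8) [heading=270, draw]
FD 19: (0,-8) -> (0,-27) [heading=270, draw]
FD 15: (0,-27) -> (0,-42) [heading=270, draw]
FD 10: (0,-42) -> (0,-52) [heading=270, draw]
FD 2: (0,-52) -> (0,-54) [heading=270, draw]
LT 180: heading 270 -> 90
FD 4: (0,-54) -> (0,-50) [heading=90, draw]
Final: pos=(0,-50), heading=90, 6 segment(s) drawn

Segment lengths:
  seg 1: (0,0) -> (0,-8), length = 8
  seg 2: (0,-8) -> (0,-27), length = 19
  seg 3: (0,-27) -> (0,-42), length = 15
  seg 4: (0,-42) -> (0,-52), length = 10
  seg 5: (0,-52) -> (0,-54), length = 2
  seg 6: (0,-54) -> (0,-50), length = 4
Total = 58

Answer: 58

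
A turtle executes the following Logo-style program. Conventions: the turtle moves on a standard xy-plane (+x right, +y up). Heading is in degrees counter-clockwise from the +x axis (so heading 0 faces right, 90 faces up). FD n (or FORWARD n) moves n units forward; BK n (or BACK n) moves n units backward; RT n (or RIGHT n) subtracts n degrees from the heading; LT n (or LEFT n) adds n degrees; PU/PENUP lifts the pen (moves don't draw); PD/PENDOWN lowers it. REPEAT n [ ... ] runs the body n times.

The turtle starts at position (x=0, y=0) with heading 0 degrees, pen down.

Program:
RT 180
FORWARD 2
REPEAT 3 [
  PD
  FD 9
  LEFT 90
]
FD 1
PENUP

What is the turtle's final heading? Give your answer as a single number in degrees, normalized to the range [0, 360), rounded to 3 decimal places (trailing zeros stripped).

Answer: 90

Derivation:
Executing turtle program step by step:
Start: pos=(0,0), heading=0, pen down
RT 180: heading 0 -> 180
FD 2: (0,0) -> (-2,0) [heading=180, draw]
REPEAT 3 [
  -- iteration 1/3 --
  PD: pen down
  FD 9: (-2,0) -> (-11,0) [heading=180, draw]
  LT 90: heading 180 -> 270
  -- iteration 2/3 --
  PD: pen down
  FD 9: (-11,0) -> (-11,-9) [heading=270, draw]
  LT 90: heading 270 -> 0
  -- iteration 3/3 --
  PD: pen down
  FD 9: (-11,-9) -> (-2,-9) [heading=0, draw]
  LT 90: heading 0 -> 90
]
FD 1: (-2,-9) -> (-2,-8) [heading=90, draw]
PU: pen up
Final: pos=(-2,-8), heading=90, 5 segment(s) drawn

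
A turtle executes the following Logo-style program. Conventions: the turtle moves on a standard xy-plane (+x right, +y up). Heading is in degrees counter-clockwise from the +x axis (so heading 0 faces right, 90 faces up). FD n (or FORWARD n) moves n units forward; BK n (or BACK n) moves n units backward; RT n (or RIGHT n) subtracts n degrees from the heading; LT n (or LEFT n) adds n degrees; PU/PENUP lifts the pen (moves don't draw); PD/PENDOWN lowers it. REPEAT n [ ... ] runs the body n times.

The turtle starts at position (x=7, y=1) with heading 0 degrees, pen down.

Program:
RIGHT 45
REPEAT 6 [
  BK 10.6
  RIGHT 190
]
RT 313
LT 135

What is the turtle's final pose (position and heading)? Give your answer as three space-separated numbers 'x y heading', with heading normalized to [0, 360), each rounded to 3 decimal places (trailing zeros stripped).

Executing turtle program step by step:
Start: pos=(7,1), heading=0, pen down
RT 45: heading 0 -> 315
REPEAT 6 [
  -- iteration 1/6 --
  BK 10.6: (7,1) -> (-0.495,8.495) [heading=315, draw]
  RT 190: heading 315 -> 125
  -- iteration 2/6 --
  BK 10.6: (-0.495,8.495) -> (5.585,-0.188) [heading=125, draw]
  RT 190: heading 125 -> 295
  -- iteration 3/6 --
  BK 10.6: (5.585,-0.188) -> (1.105,9.419) [heading=295, draw]
  RT 190: heading 295 -> 105
  -- iteration 4/6 --
  BK 10.6: (1.105,9.419) -> (3.848,-0.82) [heading=105, draw]
  RT 190: heading 105 -> 275
  -- iteration 5/6 --
  BK 10.6: (3.848,-0.82) -> (2.924,9.74) [heading=275, draw]
  RT 190: heading 275 -> 85
  -- iteration 6/6 --
  BK 10.6: (2.924,9.74) -> (2.001,-0.82) [heading=85, draw]
  RT 190: heading 85 -> 255
]
RT 313: heading 255 -> 302
LT 135: heading 302 -> 77
Final: pos=(2.001,-0.82), heading=77, 6 segment(s) drawn

Answer: 2.001 -0.82 77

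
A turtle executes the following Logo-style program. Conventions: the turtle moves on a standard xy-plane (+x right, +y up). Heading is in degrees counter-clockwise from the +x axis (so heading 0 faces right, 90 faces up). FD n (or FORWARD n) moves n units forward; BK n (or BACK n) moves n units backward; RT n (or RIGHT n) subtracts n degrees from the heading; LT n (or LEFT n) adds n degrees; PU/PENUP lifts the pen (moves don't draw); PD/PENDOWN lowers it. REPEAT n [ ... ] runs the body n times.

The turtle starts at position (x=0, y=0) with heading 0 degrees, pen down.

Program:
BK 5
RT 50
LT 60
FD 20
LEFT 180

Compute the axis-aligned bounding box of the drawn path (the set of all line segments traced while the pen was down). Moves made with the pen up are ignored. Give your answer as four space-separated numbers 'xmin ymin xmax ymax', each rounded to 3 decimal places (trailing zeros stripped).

Answer: -5 0 14.696 3.473

Derivation:
Executing turtle program step by step:
Start: pos=(0,0), heading=0, pen down
BK 5: (0,0) -> (-5,0) [heading=0, draw]
RT 50: heading 0 -> 310
LT 60: heading 310 -> 10
FD 20: (-5,0) -> (14.696,3.473) [heading=10, draw]
LT 180: heading 10 -> 190
Final: pos=(14.696,3.473), heading=190, 2 segment(s) drawn

Segment endpoints: x in {-5, 0, 14.696}, y in {0, 3.473}
xmin=-5, ymin=0, xmax=14.696, ymax=3.473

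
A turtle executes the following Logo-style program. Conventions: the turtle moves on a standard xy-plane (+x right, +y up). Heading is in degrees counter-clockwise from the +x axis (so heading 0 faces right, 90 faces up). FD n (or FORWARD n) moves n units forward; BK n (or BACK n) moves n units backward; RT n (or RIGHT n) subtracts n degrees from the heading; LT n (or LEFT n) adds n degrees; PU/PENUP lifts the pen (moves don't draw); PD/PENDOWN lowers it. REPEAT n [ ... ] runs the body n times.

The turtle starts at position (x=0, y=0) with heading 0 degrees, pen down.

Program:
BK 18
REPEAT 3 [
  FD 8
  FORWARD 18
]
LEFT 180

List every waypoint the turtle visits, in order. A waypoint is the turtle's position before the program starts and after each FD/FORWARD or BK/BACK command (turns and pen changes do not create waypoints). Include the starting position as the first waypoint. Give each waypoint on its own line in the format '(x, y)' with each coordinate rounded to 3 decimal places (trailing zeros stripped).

Answer: (0, 0)
(-18, 0)
(-10, 0)
(8, 0)
(16, 0)
(34, 0)
(42, 0)
(60, 0)

Derivation:
Executing turtle program step by step:
Start: pos=(0,0), heading=0, pen down
BK 18: (0,0) -> (-18,0) [heading=0, draw]
REPEAT 3 [
  -- iteration 1/3 --
  FD 8: (-18,0) -> (-10,0) [heading=0, draw]
  FD 18: (-10,0) -> (8,0) [heading=0, draw]
  -- iteration 2/3 --
  FD 8: (8,0) -> (16,0) [heading=0, draw]
  FD 18: (16,0) -> (34,0) [heading=0, draw]
  -- iteration 3/3 --
  FD 8: (34,0) -> (42,0) [heading=0, draw]
  FD 18: (42,0) -> (60,0) [heading=0, draw]
]
LT 180: heading 0 -> 180
Final: pos=(60,0), heading=180, 7 segment(s) drawn
Waypoints (8 total):
(0, 0)
(-18, 0)
(-10, 0)
(8, 0)
(16, 0)
(34, 0)
(42, 0)
(60, 0)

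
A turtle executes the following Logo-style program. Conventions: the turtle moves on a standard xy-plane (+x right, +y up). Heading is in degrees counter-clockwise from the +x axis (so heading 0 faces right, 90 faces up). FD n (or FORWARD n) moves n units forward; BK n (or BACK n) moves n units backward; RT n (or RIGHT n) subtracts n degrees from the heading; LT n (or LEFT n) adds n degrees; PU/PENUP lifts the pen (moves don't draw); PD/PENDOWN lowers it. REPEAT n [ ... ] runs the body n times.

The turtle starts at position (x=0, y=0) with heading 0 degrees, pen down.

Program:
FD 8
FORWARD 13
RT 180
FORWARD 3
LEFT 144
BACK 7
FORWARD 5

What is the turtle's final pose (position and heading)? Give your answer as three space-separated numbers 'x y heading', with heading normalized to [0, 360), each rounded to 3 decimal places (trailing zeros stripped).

Executing turtle program step by step:
Start: pos=(0,0), heading=0, pen down
FD 8: (0,0) -> (8,0) [heading=0, draw]
FD 13: (8,0) -> (21,0) [heading=0, draw]
RT 180: heading 0 -> 180
FD 3: (21,0) -> (18,0) [heading=180, draw]
LT 144: heading 180 -> 324
BK 7: (18,0) -> (12.337,4.114) [heading=324, draw]
FD 5: (12.337,4.114) -> (16.382,1.176) [heading=324, draw]
Final: pos=(16.382,1.176), heading=324, 5 segment(s) drawn

Answer: 16.382 1.176 324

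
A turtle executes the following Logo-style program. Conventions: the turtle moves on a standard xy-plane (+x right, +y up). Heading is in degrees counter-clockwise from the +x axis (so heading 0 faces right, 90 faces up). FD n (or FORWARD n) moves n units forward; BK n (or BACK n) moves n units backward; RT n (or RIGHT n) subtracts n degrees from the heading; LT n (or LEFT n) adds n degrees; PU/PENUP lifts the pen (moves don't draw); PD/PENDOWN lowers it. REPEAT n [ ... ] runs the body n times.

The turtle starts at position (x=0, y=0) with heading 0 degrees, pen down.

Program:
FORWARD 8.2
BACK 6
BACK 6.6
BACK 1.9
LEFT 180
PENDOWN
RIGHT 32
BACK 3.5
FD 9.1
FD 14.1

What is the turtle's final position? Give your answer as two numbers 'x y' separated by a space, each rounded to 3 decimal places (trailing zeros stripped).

Answer: -23.007 10.439

Derivation:
Executing turtle program step by step:
Start: pos=(0,0), heading=0, pen down
FD 8.2: (0,0) -> (8.2,0) [heading=0, draw]
BK 6: (8.2,0) -> (2.2,0) [heading=0, draw]
BK 6.6: (2.2,0) -> (-4.4,0) [heading=0, draw]
BK 1.9: (-4.4,0) -> (-6.3,0) [heading=0, draw]
LT 180: heading 0 -> 180
PD: pen down
RT 32: heading 180 -> 148
BK 3.5: (-6.3,0) -> (-3.332,-1.855) [heading=148, draw]
FD 9.1: (-3.332,-1.855) -> (-11.049,2.968) [heading=148, draw]
FD 14.1: (-11.049,2.968) -> (-23.007,10.439) [heading=148, draw]
Final: pos=(-23.007,10.439), heading=148, 7 segment(s) drawn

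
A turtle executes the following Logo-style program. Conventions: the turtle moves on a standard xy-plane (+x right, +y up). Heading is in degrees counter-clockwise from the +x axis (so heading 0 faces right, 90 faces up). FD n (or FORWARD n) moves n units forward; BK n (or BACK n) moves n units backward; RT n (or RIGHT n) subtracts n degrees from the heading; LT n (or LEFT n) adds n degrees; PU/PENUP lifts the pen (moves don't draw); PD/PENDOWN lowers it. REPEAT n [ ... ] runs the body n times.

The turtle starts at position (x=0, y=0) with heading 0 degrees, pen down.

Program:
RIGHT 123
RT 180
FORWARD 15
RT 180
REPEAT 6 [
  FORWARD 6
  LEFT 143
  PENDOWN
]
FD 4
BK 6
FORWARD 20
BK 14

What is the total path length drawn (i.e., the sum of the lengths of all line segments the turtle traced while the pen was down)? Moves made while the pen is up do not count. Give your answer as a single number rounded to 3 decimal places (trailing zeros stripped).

Answer: 95

Derivation:
Executing turtle program step by step:
Start: pos=(0,0), heading=0, pen down
RT 123: heading 0 -> 237
RT 180: heading 237 -> 57
FD 15: (0,0) -> (8.17,12.58) [heading=57, draw]
RT 180: heading 57 -> 237
REPEAT 6 [
  -- iteration 1/6 --
  FD 6: (8.17,12.58) -> (4.902,7.548) [heading=237, draw]
  LT 143: heading 237 -> 20
  PD: pen down
  -- iteration 2/6 --
  FD 6: (4.902,7.548) -> (10.54,9.6) [heading=20, draw]
  LT 143: heading 20 -> 163
  PD: pen down
  -- iteration 3/6 --
  FD 6: (10.54,9.6) -> (4.802,11.354) [heading=163, draw]
  LT 143: heading 163 -> 306
  PD: pen down
  -- iteration 4/6 --
  FD 6: (4.802,11.354) -> (8.329,6.5) [heading=306, draw]
  LT 143: heading 306 -> 89
  PD: pen down
  -- iteration 5/6 --
  FD 6: (8.329,6.5) -> (8.434,12.499) [heading=89, draw]
  LT 143: heading 89 -> 232
  PD: pen down
  -- iteration 6/6 --
  FD 6: (8.434,12.499) -> (4.74,7.771) [heading=232, draw]
  LT 143: heading 232 -> 15
  PD: pen down
]
FD 4: (4.74,7.771) -> (8.603,8.807) [heading=15, draw]
BK 6: (8.603,8.807) -> (2.808,7.254) [heading=15, draw]
FD 20: (2.808,7.254) -> (22.126,12.43) [heading=15, draw]
BK 14: (22.126,12.43) -> (8.603,8.807) [heading=15, draw]
Final: pos=(8.603,8.807), heading=15, 11 segment(s) drawn

Segment lengths:
  seg 1: (0,0) -> (8.17,12.58), length = 15
  seg 2: (8.17,12.58) -> (4.902,7.548), length = 6
  seg 3: (4.902,7.548) -> (10.54,9.6), length = 6
  seg 4: (10.54,9.6) -> (4.802,11.354), length = 6
  seg 5: (4.802,11.354) -> (8.329,6.5), length = 6
  seg 6: (8.329,6.5) -> (8.434,12.499), length = 6
  seg 7: (8.434,12.499) -> (4.74,7.771), length = 6
  seg 8: (4.74,7.771) -> (8.603,8.807), length = 4
  seg 9: (8.603,8.807) -> (2.808,7.254), length = 6
  seg 10: (2.808,7.254) -> (22.126,12.43), length = 20
  seg 11: (22.126,12.43) -> (8.603,8.807), length = 14
Total = 95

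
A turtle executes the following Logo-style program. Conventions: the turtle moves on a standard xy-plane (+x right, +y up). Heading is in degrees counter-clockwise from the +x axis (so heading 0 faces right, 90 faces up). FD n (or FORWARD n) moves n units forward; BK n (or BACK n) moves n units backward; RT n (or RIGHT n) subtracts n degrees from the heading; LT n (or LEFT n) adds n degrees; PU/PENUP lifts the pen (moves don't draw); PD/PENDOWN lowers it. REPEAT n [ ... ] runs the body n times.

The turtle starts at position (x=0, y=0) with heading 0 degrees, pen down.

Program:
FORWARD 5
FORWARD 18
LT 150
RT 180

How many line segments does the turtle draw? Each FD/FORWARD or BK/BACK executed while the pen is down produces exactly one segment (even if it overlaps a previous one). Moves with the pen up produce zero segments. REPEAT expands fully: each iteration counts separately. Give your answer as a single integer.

Executing turtle program step by step:
Start: pos=(0,0), heading=0, pen down
FD 5: (0,0) -> (5,0) [heading=0, draw]
FD 18: (5,0) -> (23,0) [heading=0, draw]
LT 150: heading 0 -> 150
RT 180: heading 150 -> 330
Final: pos=(23,0), heading=330, 2 segment(s) drawn
Segments drawn: 2

Answer: 2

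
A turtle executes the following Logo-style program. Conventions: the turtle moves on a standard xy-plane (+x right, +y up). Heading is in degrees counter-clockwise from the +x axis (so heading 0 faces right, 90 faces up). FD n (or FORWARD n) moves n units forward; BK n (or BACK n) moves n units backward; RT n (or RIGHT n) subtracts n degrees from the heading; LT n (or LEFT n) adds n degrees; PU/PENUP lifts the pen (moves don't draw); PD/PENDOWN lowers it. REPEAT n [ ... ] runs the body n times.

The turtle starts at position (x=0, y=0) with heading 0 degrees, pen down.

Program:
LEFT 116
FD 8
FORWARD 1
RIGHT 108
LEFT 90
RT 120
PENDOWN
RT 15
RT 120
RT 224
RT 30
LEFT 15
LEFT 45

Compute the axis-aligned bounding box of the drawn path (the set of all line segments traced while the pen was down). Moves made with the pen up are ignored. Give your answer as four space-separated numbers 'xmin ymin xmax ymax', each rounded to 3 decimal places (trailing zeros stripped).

Answer: -3.945 0 0 8.089

Derivation:
Executing turtle program step by step:
Start: pos=(0,0), heading=0, pen down
LT 116: heading 0 -> 116
FD 8: (0,0) -> (-3.507,7.19) [heading=116, draw]
FD 1: (-3.507,7.19) -> (-3.945,8.089) [heading=116, draw]
RT 108: heading 116 -> 8
LT 90: heading 8 -> 98
RT 120: heading 98 -> 338
PD: pen down
RT 15: heading 338 -> 323
RT 120: heading 323 -> 203
RT 224: heading 203 -> 339
RT 30: heading 339 -> 309
LT 15: heading 309 -> 324
LT 45: heading 324 -> 9
Final: pos=(-3.945,8.089), heading=9, 2 segment(s) drawn

Segment endpoints: x in {-3.945, -3.507, 0}, y in {0, 7.19, 8.089}
xmin=-3.945, ymin=0, xmax=0, ymax=8.089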